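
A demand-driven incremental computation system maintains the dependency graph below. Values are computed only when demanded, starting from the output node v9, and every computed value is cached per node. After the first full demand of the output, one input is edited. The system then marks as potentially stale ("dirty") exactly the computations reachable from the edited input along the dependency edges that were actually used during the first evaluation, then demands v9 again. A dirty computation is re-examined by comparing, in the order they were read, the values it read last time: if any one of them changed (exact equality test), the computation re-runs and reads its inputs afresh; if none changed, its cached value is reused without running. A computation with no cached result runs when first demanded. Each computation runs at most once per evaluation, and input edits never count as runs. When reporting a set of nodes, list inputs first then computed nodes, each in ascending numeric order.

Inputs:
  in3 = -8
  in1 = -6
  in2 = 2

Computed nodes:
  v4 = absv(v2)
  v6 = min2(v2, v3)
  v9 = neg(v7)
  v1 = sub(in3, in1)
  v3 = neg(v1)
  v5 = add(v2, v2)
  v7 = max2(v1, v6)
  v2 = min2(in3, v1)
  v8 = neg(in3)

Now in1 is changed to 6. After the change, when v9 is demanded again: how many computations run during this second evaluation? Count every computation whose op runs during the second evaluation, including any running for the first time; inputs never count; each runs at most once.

Computations that run: v1, v2, v3, v6, v7, v9 — 6 in total.

First evaluation (everything demanded from the output):
  v1 = sub(-8, -6) = -2
  v2 = min2(-8, -2) = -8
  v3 = neg(-2) = 2
  v6 = min2(-8, 2) = -8
  v7 = max2(-2, -8) = -2
  v9 = neg(-2) = 2

Propagation after the edit:
  v1: runs — in1 -6->6; result -14.
  v2: runs — v1 -2->-14; result -14.
  v3: runs — v1 -2->-14; result 14.
  v6: runs — v2 -8->-14; v3 2->14; result -14.
  v7: runs — v1 -2->-14; v6 -8->-14; result -14.
  v9: runs — v7 -2->-14; result 14.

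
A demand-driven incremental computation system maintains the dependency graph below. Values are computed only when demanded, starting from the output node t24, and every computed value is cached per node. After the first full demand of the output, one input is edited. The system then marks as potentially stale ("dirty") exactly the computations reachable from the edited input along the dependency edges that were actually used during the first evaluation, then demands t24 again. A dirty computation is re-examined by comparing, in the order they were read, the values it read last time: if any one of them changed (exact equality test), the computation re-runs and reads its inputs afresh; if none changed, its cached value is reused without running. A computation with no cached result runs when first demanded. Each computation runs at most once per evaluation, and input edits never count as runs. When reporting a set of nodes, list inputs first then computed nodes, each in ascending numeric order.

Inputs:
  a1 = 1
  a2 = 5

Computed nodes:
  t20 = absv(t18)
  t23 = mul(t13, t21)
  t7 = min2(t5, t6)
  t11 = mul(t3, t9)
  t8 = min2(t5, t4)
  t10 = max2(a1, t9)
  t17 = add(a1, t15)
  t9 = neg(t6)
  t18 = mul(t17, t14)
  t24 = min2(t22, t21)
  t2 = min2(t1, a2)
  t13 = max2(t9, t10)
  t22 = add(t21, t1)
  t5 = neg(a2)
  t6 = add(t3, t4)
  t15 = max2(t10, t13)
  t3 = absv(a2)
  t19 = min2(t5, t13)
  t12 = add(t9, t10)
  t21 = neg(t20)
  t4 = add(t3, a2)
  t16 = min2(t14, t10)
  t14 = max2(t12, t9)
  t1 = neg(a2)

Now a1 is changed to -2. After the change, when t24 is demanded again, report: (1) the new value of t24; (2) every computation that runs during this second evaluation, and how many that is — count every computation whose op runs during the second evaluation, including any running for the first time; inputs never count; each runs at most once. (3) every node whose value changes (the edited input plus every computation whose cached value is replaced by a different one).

New value of t24: -65.
Computations that run: t10, t12, t13, t14, t15, t17, t18, t20, t21, t22, t24 — 11 in total.
Values that change: a1, t10, t12, t13, t14, t15, t17, t18, t20, t21, t22, t24.

First evaluation (everything demanded from the output):
  t1 = neg(5) = -5
  t3 = absv(5) = 5
  t4 = add(5, 5) = 10
  t6 = add(5, 10) = 15
  t9 = neg(15) = -15
  t10 = max2(1, -15) = 1
  t12 = add(-15, 1) = -14
  t13 = max2(-15, 1) = 1
  t14 = max2(-14, -15) = -14
  t15 = max2(1, 1) = 1
  t17 = add(1, 1) = 2
  t18 = mul(2, -14) = -28
  t20 = absv(-28) = 28
  t21 = neg(28) = -28
  t22 = add(-28, -5) = -33
  t24 = min2(-33, -28) = -33

Propagation after the edit:
  t10: runs — a1 1->-2; result -2.
  t12: runs — t10 1->-2; result -17.
  t13: runs — t10 1->-2; result -2.
  t14: runs — t12 -14->-17; result -15.
  t15: runs — t10 1->-2; t13 1->-2; result -2.
  t17: runs — a1 1->-2; t15 1->-2; result -4.
  t18: runs — t17 2->-4; t14 -14->-15; result 60.
  t20: runs — t18 -28->60; result 60.
  t21: runs — t20 28->60; result -60.
  t22: runs — t21 -28->-60; result -65.
  t24: runs — t22 -33->-65; t21 -28->-60; result -65.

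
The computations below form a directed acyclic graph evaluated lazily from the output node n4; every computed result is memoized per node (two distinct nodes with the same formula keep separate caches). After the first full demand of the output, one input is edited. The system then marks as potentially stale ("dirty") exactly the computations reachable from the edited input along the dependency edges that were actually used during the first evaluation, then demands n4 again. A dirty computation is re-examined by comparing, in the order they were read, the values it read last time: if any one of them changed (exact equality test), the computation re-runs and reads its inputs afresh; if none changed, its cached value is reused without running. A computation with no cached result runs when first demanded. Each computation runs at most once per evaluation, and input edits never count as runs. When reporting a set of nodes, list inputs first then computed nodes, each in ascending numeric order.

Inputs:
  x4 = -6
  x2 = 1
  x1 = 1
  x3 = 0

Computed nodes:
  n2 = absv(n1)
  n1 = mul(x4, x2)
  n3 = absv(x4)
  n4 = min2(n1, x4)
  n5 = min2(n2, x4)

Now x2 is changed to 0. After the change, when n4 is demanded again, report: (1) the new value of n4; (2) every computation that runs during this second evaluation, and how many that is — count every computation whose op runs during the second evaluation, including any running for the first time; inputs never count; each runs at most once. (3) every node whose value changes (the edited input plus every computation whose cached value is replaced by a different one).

Demanding n4 again yields -6.
2 computations run: n1, n4.
The nodes whose values change: x2, n1.

First demand of the output computes:
  n1 = mul(-6, 1) = -6
  n4 = min2(-6, -6) = -6

After the edit, cleaning proceeds:
  n1: a read changed (x2 1->0) — executes, giving 0.
  n4: a read changed (n1 -6->0) — executes, giving -6 — identical to its old value.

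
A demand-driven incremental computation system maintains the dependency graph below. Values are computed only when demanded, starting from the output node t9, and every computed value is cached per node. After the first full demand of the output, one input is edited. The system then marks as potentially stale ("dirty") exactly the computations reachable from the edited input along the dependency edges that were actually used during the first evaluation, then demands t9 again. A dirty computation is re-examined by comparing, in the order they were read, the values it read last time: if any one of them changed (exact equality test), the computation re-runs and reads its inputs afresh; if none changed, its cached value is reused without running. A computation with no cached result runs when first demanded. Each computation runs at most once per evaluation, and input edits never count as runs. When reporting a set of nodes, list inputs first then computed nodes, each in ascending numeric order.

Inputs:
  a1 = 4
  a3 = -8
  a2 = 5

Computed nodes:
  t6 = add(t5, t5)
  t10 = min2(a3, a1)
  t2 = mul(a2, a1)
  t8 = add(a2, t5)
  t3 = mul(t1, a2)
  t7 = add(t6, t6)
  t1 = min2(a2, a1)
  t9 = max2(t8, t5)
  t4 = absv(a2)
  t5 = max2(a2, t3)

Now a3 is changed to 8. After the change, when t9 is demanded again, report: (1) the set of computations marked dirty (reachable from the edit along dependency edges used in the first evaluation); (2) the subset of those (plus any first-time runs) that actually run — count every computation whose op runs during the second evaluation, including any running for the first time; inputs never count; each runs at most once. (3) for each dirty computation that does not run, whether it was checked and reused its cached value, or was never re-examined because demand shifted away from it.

First evaluation (everything demanded from the output):
  t1 = min2(5, 4) = 4
  t3 = mul(4, 5) = 20
  t5 = max2(5, 20) = 20
  t8 = add(5, 20) = 25
  t9 = max2(25, 20) = 25

Propagation after the edit:
  a3 feeds no computation that the output demands — nothing is marked dirty and nothing runs.

Key observation: a3 is never demanded by the output, so the edit triggers no recomputation at all.

Marked dirty: none.
Computations that run: none — 0 in total.
Every dirty computation ran.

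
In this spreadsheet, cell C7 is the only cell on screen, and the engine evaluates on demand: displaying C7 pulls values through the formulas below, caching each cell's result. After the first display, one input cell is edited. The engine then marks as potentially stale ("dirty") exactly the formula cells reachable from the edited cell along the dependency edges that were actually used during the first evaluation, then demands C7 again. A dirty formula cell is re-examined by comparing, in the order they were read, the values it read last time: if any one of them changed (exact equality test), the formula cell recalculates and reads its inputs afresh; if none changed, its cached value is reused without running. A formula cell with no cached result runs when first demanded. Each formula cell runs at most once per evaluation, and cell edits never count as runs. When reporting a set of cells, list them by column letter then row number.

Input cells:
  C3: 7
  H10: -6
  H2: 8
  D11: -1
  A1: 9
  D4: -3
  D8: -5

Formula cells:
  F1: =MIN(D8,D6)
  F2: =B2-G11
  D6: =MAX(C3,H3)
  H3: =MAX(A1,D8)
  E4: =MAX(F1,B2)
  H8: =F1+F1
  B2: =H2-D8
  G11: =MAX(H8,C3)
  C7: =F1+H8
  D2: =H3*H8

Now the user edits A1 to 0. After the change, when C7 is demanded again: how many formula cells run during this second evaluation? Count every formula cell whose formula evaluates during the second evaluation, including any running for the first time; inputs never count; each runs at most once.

Run set: D6, F1, H3 (3 run).
The important point: F1 recomputes to an identical value, and the output ends up unchanged.

Initial pass — values computed on the first demand:
  H3 = MAX(9, -5) = 9
  D6 = MAX(7, 9) = 9
  F1 = MIN(-5, 9) = -5
  H8 = -5 + -5 = -10
  C7 = -5 + -10 = -15

Second demand — change propagation:
  H3: re-runs because A1 9->0; new result 0.
  D6: re-runs because H3 9->0; new result 7.
  F1: re-runs because D6 9->7; new result -5 (unchanged).
  H8: re-examined; everything it read last time is the same (F1 unchanged, F1 unchanged) — cache -10 kept, no run.
  C7: re-examined; everything it read last time is the same (F1 unchanged, H8 unchanged) — cache -15 kept, no run.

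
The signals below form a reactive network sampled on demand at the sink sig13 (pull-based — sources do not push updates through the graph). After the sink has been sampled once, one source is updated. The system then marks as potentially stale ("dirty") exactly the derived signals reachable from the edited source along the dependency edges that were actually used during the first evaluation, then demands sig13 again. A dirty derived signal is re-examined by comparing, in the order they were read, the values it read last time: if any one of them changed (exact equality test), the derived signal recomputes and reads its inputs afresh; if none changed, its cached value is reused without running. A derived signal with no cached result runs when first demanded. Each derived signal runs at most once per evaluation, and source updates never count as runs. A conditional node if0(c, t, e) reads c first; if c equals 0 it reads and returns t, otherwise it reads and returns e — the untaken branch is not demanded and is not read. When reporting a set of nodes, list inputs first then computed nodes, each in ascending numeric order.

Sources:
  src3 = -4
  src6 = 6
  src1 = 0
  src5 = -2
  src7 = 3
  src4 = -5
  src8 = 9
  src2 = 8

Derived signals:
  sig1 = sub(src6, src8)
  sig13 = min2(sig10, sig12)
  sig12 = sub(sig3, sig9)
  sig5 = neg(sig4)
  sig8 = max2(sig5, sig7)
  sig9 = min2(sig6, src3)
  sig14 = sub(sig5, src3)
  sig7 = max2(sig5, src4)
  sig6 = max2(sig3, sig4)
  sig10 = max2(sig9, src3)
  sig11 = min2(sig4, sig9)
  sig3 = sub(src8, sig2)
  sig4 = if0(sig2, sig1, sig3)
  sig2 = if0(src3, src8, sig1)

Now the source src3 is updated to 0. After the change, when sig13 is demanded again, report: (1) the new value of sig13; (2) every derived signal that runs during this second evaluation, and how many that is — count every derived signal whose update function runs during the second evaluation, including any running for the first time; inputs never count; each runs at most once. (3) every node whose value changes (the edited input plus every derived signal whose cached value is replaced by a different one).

sig13 now evaluates to 0.
Run set: sig2, sig3, sig4, sig6, sig9, sig10, sig12, sig13 (8 run).
Changed values: src3, sig2, sig3, sig4, sig6, sig9, sig10, sig12, sig13.

Initial pass — values computed on the first demand:
  sig1 = sub(6, 9) = -3
  sig2 = if0(src3=-4 -> else branch sig1) = -3
  sig3 = sub(9, -3) = 12
  sig4 = if0(sig2=-3 -> else branch sig3) = 12
  sig6 = max2(12, 12) = 12
  sig9 = min2(12, -4) = -4
  sig10 = max2(-4, -4) = -4
  sig12 = sub(12, -4) = 16
  sig13 = min2(-4, 16) = -4

Second demand — change propagation:
  sig2: re-runs because src3 -4->0; new result 9.
  sig3: re-runs because sig2 -3->9; new result 0.
  sig4: re-runs because sig2 -3->9; sig3 12->0; new result 0.
  sig6: re-runs because sig3 12->0; sig4 12->0; new result 0.
  sig9: re-runs because sig6 12->0; src3 -4->0; new result 0.
  sig10: re-runs because sig9 -4->0; src3 -4->0; new result 0.
  sig12: re-runs because sig3 12->0; sig9 -4->0; new result 0.
  sig13: re-runs because sig10 -4->0; sig12 16->0; new result 0.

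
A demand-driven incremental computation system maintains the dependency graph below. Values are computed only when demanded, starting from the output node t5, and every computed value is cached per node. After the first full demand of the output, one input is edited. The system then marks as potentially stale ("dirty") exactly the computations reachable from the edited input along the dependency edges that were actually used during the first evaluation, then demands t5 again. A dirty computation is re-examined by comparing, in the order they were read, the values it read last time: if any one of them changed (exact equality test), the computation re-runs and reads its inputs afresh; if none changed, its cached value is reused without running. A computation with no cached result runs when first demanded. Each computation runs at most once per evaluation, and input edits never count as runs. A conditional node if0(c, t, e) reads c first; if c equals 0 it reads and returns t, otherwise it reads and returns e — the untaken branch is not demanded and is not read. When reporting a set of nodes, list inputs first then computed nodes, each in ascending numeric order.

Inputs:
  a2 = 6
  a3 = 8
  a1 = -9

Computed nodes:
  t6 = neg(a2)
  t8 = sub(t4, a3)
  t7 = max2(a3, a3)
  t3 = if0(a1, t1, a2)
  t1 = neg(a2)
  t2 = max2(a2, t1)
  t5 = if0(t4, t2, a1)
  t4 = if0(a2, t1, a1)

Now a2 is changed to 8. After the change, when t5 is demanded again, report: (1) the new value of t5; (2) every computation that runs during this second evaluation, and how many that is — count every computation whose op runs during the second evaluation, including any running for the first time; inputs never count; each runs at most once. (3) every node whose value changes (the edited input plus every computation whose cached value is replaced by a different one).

New value of t5: -9.
Computations that run: t4 — 1 in total.
Values that change: a2.
Key observation: the change is absorbed at t4 — it re-runs but produces the same value, and the output's value is unchanged.

First evaluation (everything demanded from the output):
  t4 = if0(a2=6 -> else branch a1) = -9
  t5 = if0(t4=-9 -> else branch a1) = -9

Propagation after the edit:
  t4: runs — a2 6->8; result -9 (same value as before).
  t5: checked — values it read are unchanged (t4 unchanged, a1 unchanged); reused cached -9 without running.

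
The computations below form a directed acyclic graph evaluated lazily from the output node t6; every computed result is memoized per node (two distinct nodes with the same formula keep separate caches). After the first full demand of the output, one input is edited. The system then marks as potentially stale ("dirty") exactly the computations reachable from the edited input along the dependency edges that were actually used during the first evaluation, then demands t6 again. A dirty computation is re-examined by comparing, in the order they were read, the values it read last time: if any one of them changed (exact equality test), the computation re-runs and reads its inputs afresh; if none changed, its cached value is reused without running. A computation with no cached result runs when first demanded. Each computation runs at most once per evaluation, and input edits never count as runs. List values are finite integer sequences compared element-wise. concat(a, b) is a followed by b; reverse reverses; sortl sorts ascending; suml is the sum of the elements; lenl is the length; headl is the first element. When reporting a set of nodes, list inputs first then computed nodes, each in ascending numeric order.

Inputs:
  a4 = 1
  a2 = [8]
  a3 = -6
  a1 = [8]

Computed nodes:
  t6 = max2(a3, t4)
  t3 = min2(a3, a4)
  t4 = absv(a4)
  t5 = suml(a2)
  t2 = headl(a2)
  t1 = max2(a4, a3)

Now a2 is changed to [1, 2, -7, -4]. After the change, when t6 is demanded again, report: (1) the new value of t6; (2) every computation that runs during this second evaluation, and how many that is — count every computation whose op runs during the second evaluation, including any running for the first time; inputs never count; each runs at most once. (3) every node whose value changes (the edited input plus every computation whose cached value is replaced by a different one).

Demanding t6 again yields 1.
0 computations run: none.
The nodes whose values change: a2.
Note the shortcut — a2 feeds only undemanded nodes, so no recomputation happens.

First demand of the output computes:
  t4 = absv(1) = 1
  t6 = max2(-6, 1) = 1

After the edit, cleaning proceeds:
  a2 only reaches undemanded nodes; the second demand re-runs nothing.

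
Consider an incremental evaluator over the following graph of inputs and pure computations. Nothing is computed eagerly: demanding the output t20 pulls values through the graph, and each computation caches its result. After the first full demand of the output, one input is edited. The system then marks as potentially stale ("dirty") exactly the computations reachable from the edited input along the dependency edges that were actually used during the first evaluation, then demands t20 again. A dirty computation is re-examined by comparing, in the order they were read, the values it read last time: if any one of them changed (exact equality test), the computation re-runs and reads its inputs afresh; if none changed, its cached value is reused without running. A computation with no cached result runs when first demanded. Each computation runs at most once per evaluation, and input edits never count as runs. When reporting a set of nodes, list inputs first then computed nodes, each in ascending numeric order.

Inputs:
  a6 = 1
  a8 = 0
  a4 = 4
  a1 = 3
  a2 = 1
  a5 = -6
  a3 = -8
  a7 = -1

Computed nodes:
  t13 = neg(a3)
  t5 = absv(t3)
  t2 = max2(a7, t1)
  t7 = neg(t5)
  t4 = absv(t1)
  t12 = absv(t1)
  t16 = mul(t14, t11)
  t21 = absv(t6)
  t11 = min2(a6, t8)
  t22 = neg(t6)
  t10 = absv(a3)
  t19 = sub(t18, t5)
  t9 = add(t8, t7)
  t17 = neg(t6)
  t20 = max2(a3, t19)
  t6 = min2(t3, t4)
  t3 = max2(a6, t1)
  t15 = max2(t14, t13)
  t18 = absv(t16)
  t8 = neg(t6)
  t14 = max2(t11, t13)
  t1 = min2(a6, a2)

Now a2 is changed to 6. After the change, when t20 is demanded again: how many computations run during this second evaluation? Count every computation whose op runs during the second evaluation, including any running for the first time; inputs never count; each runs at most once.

Initial pass — values computed on the first demand:
  t1 = min2(1, 1) = 1
  t3 = max2(1, 1) = 1
  t4 = absv(1) = 1
  t5 = absv(1) = 1
  t6 = min2(1, 1) = 1
  t8 = neg(1) = -1
  t11 = min2(1, -1) = -1
  t13 = neg(-8) = 8
  t14 = max2(-1, 8) = 8
  t16 = mul(8, -1) = -8
  t18 = absv(-8) = 8
  t19 = sub(8, 1) = 7
  t20 = max2(-8, 7) = 7

Second demand — change propagation:
  t1: re-runs because a2 1->6; new result 1 (unchanged).
  t3: re-examined; everything it read last time is the same (a6 unchanged, t1 unchanged) — cache 1 kept, no run.
  t4: re-examined; everything it read last time is the same (t1 unchanged) — cache 1 kept, no run.
  t5: re-examined; everything it read last time is the same (t3 unchanged) — cache 1 kept, no run.
  t6: re-examined; everything it read last time is the same (t3 unchanged, t4 unchanged) — cache 1 kept, no run.
  t8: re-examined; everything it read last time is the same (t6 unchanged) — cache -1 kept, no run.
  t11: re-examined; everything it read last time is the same (a6 unchanged, t8 unchanged) — cache -1 kept, no run.
  t14: re-examined; everything it read last time is the same (t11 unchanged, t13 unchanged) — cache 8 kept, no run.
  t16: re-examined; everything it read last time is the same (t14 unchanged, t11 unchanged) — cache -8 kept, no run.
  t18: re-examined; everything it read last time is the same (t16 unchanged) — cache 8 kept, no run.
  t19: re-examined; everything it read last time is the same (t18 unchanged, t5 unchanged) — cache 7 kept, no run.
  t20: re-examined; everything it read last time is the same (a3 unchanged, t19 unchanged) — cache 7 kept, no run.

The important point: t1 recomputes to an identical value, and the output ends up unchanged.

Run set: t1 (1 run).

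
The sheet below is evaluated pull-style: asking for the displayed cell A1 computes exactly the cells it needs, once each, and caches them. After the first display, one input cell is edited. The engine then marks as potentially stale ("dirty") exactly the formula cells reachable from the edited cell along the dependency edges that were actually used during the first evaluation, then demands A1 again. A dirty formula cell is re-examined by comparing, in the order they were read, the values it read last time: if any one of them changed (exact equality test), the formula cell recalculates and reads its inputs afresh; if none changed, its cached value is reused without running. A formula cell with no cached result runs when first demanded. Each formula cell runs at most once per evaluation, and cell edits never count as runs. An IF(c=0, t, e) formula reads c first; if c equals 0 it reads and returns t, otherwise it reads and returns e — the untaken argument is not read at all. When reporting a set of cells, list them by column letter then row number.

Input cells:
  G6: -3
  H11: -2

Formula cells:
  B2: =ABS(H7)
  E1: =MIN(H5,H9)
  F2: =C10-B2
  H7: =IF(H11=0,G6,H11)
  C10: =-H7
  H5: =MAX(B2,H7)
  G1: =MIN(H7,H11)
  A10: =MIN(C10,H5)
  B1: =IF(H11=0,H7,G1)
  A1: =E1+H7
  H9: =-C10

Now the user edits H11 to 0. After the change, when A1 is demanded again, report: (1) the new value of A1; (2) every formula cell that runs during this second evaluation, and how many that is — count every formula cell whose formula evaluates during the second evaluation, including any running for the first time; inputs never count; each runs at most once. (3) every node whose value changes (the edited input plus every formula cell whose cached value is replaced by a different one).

First demand of the output computes:
  H7 = IF(H11=0: H11=-2 -> else branch H11) = -2
  B2 = ABS(-2) = 2
  C10 = -(-2) = 2
  H5 = MAX(2, -2) = 2
  H9 = -(2) = -2
  E1 = MIN(2, -2) = -2
  A1 = -2 + -2 = -4

After the edit, cleaning proceeds:
  H7: a read changed (H11 -2->0; H11 -2->0) — executes, giving -3.
  B2: a read changed (H7 -2->-3) — executes, giving 3.
  C10: a read changed (H7 -2->-3) — executes, giving 3.
  H5: a read changed (B2 2->3; H7 -2->-3) — executes, giving 3.
  H9: a read changed (C10 2->3) — executes, giving -3.
  E1: a read changed (H5 2->3; H9 -2->-3) — executes, giving -3.
  A1: a read changed (E1 -2->-3; H7 -2->-3) — executes, giving -6.

Demanding A1 again yields -6.
7 formula cells run: A1, B2, C10, E1, H5, H7, H9.
The nodes whose values change: A1, B2, C10, E1, H5, H7, H9, H11.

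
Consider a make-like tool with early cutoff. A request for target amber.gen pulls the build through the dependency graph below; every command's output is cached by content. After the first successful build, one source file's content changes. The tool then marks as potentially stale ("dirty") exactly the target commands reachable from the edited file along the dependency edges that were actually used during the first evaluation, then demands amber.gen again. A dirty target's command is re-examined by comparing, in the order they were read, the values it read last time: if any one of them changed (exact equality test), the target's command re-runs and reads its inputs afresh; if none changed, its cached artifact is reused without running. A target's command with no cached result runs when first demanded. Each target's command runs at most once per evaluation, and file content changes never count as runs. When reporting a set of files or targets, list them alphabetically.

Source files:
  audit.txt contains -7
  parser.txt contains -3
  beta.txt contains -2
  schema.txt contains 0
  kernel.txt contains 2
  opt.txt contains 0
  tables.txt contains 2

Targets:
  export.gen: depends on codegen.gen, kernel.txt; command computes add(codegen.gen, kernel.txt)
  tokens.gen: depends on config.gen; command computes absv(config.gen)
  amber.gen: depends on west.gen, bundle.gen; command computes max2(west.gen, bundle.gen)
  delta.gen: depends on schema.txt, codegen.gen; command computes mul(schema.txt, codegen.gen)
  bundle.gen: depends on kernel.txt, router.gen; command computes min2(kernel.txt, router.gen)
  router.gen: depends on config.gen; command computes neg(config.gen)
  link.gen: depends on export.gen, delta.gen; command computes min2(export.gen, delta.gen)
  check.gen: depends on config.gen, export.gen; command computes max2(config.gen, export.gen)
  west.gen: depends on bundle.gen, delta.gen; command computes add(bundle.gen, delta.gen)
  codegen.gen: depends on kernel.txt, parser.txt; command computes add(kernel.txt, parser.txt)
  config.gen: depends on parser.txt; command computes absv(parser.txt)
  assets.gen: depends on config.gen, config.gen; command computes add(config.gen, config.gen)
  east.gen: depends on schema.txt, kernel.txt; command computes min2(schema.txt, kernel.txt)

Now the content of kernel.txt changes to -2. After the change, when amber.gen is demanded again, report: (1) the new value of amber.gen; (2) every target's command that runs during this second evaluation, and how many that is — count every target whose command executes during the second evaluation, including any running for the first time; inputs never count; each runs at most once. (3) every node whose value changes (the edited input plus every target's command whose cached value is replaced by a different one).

Demanding amber.gen again yields -3.
3 target commands run: bundle.gen, codegen.gen, delta.gen.
The nodes whose values change: codegen.gen, kernel.txt.
Note where the cutoff bites: west.gen is checked, finds nothing changed, and keeps its cache.

First demand of the output computes:
  codegen.gen = add(2, -3) = -1
  config.gen = absv(-3) = 3
  delta.gen = mul(0, -1) = 0
  router.gen = neg(3) = -3
  bundle.gen = min2(2, -3) = -3
  west.gen = add(-3, 0) = -3
  amber.gen = max2(-3, -3) = -3

After the edit, cleaning proceeds:
  bundle.gen: a read changed (kernel.txt 2->-2) — executes, giving -3 — identical to its old value.
  codegen.gen: a read changed (kernel.txt 2->-2) — executes, giving -5.
  delta.gen: a read changed (codegen.gen -1->-5) — executes, giving 0 — identical to its old value.
  west.gen: dirty, but its reads are unchanged (bundle.gen unchanged, delta.gen unchanged); cached -3 stands.
  amber.gen: dirty, but its reads are unchanged (west.gen unchanged, bundle.gen unchanged); cached -3 stands.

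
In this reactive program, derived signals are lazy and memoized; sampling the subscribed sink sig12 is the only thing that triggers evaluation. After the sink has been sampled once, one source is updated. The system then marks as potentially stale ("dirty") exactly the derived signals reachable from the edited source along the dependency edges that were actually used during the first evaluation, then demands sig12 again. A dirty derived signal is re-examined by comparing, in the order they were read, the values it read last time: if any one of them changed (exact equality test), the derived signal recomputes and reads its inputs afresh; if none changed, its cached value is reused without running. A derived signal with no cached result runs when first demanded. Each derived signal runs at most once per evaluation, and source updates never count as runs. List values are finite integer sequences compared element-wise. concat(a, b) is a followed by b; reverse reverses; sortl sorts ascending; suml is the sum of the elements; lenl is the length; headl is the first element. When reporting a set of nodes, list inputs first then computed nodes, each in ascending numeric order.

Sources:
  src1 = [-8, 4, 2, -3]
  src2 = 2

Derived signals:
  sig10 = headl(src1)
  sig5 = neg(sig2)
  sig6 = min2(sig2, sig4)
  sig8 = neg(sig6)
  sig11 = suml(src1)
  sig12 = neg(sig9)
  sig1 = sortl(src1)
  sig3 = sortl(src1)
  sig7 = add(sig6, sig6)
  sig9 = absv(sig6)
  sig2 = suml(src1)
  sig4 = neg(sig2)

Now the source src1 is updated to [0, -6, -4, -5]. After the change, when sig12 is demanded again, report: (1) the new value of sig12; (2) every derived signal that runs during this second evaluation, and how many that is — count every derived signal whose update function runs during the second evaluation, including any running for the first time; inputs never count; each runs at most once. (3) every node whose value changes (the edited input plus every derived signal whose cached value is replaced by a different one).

Demanding sig12 again yields -15.
5 derived signals run: sig2, sig4, sig6, sig9, sig12.
The nodes whose values change: src1, sig2, sig4, sig6, sig9, sig12.

First demand of the output computes:
  sig2 = suml([-8, 4, 2, -3]) = -5
  sig4 = neg(-5) = 5
  sig6 = min2(-5, 5) = -5
  sig9 = absv(-5) = 5
  sig12 = neg(5) = -5

After the edit, cleaning proceeds:
  sig2: a read changed (src1 [-8, 4, 2, -3]->[0, -6, -4, -5]) — executes, giving -15.
  sig4: a read changed (sig2 -5->-15) — executes, giving 15.
  sig6: a read changed (sig2 -5->-15; sig4 5->15) — executes, giving -15.
  sig9: a read changed (sig6 -5->-15) — executes, giving 15.
  sig12: a read changed (sig9 5->15) — executes, giving -15.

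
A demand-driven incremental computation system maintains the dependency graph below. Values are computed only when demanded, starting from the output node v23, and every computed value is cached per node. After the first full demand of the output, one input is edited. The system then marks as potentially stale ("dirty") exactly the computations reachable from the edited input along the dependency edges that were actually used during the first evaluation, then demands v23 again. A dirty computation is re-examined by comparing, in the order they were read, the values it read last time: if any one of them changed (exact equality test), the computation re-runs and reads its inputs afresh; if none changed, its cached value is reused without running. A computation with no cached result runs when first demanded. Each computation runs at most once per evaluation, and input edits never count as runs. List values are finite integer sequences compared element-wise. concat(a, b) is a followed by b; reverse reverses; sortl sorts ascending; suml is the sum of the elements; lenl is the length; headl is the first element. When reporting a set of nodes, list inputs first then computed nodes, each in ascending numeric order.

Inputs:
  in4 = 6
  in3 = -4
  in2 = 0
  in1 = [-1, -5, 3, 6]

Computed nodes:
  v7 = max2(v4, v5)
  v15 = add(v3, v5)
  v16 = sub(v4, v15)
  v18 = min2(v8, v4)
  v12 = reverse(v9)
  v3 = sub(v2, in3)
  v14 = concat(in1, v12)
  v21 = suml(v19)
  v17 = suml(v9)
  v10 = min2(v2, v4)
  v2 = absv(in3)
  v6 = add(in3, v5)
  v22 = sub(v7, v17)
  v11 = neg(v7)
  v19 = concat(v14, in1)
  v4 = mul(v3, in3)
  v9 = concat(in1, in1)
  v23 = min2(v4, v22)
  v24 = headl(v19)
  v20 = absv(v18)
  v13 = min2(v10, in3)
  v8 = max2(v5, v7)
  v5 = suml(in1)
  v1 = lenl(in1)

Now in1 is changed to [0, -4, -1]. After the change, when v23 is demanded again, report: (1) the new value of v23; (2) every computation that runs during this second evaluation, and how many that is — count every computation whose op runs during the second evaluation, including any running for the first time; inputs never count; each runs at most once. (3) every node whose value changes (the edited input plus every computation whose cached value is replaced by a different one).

First evaluation (everything demanded from the output):
  v2 = absv(-4) = 4
  v3 = sub(4, -4) = 8
  v4 = mul(8, -4) = -32
  v5 = suml([-1, -5, 3, 6]) = 3
  v7 = max2(-32, 3) = 3
  v9 = concat([-1, -5, 3, 6], [-1, -5, 3, 6]) = [-1, -5, 3, 6, -1, -5, 3, 6]
  v17 = suml([-1, -5, 3, 6, -1, -5, 3, 6]) = 6
  v22 = sub(3, 6) = -3
  v23 = min2(-32, -3) = -32

Propagation after the edit:
  v5: runs — in1 [-1, -5, 3, 6]->[0, -4, -1]; result -5.
  v7: runs — v5 3->-5; result -5.
  v9: runs — in1 [-1, -5, 3, 6]->[0, -4, -1]; in1 [-1, -5, 3, 6]->[0, -4, -1]; result [0, -4, -1, 0, -4, -1].
  v17: runs — v9 [-1, -5, 3, 6, -1, -5, 3, 6]->[0, -4, -1, 0, -4, -1]; result -10.
  v22: runs — v7 3->-5; v17 6->-10; result 5.
  v23: runs — v22 -3->5; result -32 (same value as before).

New value of v23: -32.
Computations that run: v5, v7, v9, v17, v22, v23 — 6 in total.
Values that change: in1, v5, v7, v9, v17, v22.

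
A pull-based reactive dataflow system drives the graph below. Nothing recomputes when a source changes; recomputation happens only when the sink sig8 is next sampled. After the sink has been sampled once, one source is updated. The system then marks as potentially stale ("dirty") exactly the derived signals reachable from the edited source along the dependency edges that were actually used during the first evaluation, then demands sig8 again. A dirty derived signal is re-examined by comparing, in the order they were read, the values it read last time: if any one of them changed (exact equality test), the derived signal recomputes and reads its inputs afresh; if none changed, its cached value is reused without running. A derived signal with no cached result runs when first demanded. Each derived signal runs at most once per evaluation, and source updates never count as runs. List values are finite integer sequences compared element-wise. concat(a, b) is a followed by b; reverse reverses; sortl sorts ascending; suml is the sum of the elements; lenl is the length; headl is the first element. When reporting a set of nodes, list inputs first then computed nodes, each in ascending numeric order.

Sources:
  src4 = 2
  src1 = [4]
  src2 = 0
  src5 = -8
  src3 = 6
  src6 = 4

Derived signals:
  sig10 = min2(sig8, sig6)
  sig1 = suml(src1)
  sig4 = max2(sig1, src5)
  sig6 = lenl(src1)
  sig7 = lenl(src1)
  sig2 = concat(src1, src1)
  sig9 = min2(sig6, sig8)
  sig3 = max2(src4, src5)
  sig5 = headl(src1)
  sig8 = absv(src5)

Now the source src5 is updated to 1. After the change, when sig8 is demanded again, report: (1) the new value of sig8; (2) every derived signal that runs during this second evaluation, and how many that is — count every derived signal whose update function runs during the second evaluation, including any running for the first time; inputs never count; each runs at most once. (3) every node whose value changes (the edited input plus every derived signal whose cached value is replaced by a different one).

First evaluation (everything demanded from the output):
  sig8 = absv(-8) = 8

Propagation after the edit:
  sig8: runs — src5 -8->1; result 1.

New value of sig8: 1.
Derived signals that run: sig8 — 1 in total.
Values that change: src5, sig8.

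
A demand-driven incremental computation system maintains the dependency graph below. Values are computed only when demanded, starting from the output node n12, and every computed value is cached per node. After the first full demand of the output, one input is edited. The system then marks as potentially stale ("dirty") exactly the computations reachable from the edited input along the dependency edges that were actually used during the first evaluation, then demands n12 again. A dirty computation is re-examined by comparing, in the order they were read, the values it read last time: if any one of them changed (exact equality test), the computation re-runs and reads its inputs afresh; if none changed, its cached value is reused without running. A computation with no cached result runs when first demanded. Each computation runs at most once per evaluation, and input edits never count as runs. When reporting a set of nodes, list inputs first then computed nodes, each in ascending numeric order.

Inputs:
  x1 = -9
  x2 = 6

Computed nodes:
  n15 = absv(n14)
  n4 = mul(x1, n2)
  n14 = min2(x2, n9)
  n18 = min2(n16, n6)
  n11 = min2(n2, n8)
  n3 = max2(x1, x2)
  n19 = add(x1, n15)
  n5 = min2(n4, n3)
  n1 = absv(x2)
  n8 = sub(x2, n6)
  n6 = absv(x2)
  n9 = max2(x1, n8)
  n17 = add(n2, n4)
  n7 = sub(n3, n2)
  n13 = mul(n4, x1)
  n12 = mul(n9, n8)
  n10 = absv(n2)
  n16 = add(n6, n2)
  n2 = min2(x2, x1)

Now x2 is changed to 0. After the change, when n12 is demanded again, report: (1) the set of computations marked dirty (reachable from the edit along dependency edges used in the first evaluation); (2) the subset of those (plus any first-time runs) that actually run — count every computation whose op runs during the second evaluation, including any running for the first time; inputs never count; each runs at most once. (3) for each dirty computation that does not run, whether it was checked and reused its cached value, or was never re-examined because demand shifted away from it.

Marked dirty: n6, n8, n9, n12.
Computations that run: n6, n8 — 2 in total.
Checked but reused from cache: n9, n12.
Key observation: the change is absorbed at n8 — it re-runs but produces the same value, and the output's value is unchanged.

First evaluation (everything demanded from the output):
  n6 = absv(6) = 6
  n8 = sub(6, 6) = 0
  n9 = max2(-9, 0) = 0
  n12 = mul(0, 0) = 0

Propagation after the edit:
  n6: runs — x2 6->0; result 0.
  n8: runs — x2 6->0; n6 6->0; result 0 (same value as before).
  n9: checked — values it read are unchanged (x1 unchanged, n8 unchanged); reused cached 0 without running.
  n12: checked — values it read are unchanged (n9 unchanged, n8 unchanged); reused cached 0 without running.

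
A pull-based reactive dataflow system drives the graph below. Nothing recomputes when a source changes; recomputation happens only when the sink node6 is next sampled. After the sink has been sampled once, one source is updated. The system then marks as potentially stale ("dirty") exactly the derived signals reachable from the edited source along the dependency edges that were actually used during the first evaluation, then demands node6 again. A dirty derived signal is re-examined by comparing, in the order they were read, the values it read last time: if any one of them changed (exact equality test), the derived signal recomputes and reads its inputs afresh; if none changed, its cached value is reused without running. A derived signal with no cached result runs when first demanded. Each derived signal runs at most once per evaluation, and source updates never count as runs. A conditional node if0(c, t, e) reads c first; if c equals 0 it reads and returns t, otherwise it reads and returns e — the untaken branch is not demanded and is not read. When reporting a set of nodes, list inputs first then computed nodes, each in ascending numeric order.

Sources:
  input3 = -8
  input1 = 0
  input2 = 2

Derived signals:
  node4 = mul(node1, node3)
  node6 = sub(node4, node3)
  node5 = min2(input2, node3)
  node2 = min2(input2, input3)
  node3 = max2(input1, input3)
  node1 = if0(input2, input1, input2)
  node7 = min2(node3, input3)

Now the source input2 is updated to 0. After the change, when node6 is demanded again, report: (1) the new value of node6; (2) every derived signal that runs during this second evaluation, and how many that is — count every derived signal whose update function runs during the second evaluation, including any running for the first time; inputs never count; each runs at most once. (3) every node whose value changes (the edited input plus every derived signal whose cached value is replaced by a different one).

New value of node6: 0.
Derived signals that run: node1, node4 — 2 in total.
Values that change: input2, node1.
Key observation: the change is absorbed at node4 — it re-runs but produces the same value, and the output's value is unchanged.

First evaluation (everything demanded from the output):
  node1 = if0(input2=2 -> else branch input2) = 2
  node3 = max2(0, -8) = 0
  node4 = mul(2, 0) = 0
  node6 = sub(0, 0) = 0

Propagation after the edit:
  node1: runs — input2 2->0; input2 2->0; result 0.
  node4: runs — node1 2->0; result 0 (same value as before).
  node6: checked — values it read are unchanged (node4 unchanged, node3 unchanged); reused cached 0 without running.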